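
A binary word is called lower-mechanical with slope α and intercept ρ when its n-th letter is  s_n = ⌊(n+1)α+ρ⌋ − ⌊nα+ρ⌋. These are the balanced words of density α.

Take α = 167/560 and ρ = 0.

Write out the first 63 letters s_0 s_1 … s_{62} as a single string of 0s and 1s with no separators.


000100100010010010001001001000100100100010010010001001000100100

n=0: ⌊(1·167)/560⌋ − ⌊(0·167)/560⌋ = ⌊167/560⌋ − ⌊0/560⌋ = 0 − 0 = 0
n=1: ⌊(2·167)/560⌋ − ⌊(1·167)/560⌋ = ⌊334/560⌋ − ⌊167/560⌋ = 0 − 0 = 0
n=2: ⌊(3·167)/560⌋ − ⌊(2·167)/560⌋ = ⌊501/560⌋ − ⌊334/560⌋ = 0 − 0 = 0
n=3: ⌊(4·167)/560⌋ − ⌊(3·167)/560⌋ = ⌊668/560⌋ − ⌊501/560⌋ = 1 − 0 = 1
n=4: ⌊(5·167)/560⌋ − ⌊(4·167)/560⌋ = ⌊835/560⌋ − ⌊668/560⌋ = 1 − 1 = 0
n=5: ⌊(6·167)/560⌋ − ⌊(5·167)/560⌋ = ⌊1002/560⌋ − ⌊835/560⌋ = 1 − 1 = 0
n=6: ⌊(7·167)/560⌋ − ⌊(6·167)/560⌋ = ⌊1169/560⌋ − ⌊1002/560⌋ = 2 − 1 = 1
n=7: ⌊(8·167)/560⌋ − ⌊(7·167)/560⌋ = ⌊1336/560⌋ − ⌊1169/560⌋ = 2 − 2 = 0
n=8: ⌊(9·167)/560⌋ − ⌊(8·167)/560⌋ = ⌊1503/560⌋ − ⌊1336/560⌋ = 2 − 2 = 0
n=9: ⌊(10·167)/560⌋ − ⌊(9·167)/560⌋ = ⌊1670/560⌋ − ⌊1503/560⌋ = 2 − 2 = 0
n=10: ⌊(11·167)/560⌋ − ⌊(10·167)/560⌋ = ⌊1837/560⌋ − ⌊1670/560⌋ = 3 − 2 = 1
n=11: ⌊(12·167)/560⌋ − ⌊(11·167)/560⌋ = ⌊2004/560⌋ − ⌊1837/560⌋ = 3 − 3 = 0
n=12: ⌊(13·167)/560⌋ − ⌊(12·167)/560⌋ = ⌊2171/560⌋ − ⌊2004/560⌋ = 3 − 3 = 0
n=13: ⌊(14·167)/560⌋ − ⌊(13·167)/560⌋ = ⌊2338/560⌋ − ⌊2171/560⌋ = 4 − 3 = 1
n=14: ⌊(15·167)/560⌋ − ⌊(14·167)/560⌋ = ⌊2505/560⌋ − ⌊2338/560⌋ = 4 − 4 = 0
n=15: ⌊(16·167)/560⌋ − ⌊(15·167)/560⌋ = ⌊2672/560⌋ − ⌊2505/560⌋ = 4 − 4 = 0
n=16: ⌊(17·167)/560⌋ − ⌊(16·167)/560⌋ = ⌊2839/560⌋ − ⌊2672/560⌋ = 5 − 4 = 1
n=17: ⌊(18·167)/560⌋ − ⌊(17·167)/560⌋ = ⌊3006/560⌋ − ⌊2839/560⌋ = 5 − 5 = 0
n=18: ⌊(19·167)/560⌋ − ⌊(18·167)/560⌋ = ⌊3173/560⌋ − ⌊3006/560⌋ = 5 − 5 = 0
n=19: ⌊(20·167)/560⌋ − ⌊(19·167)/560⌋ = ⌊3340/560⌋ − ⌊3173/560⌋ = 5 − 5 = 0
n=20: ⌊(21·167)/560⌋ − ⌊(20·167)/560⌋ = ⌊3507/560⌋ − ⌊3340/560⌋ = 6 − 5 = 1
n=21: ⌊(22·167)/560⌋ − ⌊(21·167)/560⌋ = ⌊3674/560⌋ − ⌊3507/560⌋ = 6 − 6 = 0
n=22: ⌊(23·167)/560⌋ − ⌊(22·167)/560⌋ = ⌊3841/560⌋ − ⌊3674/560⌋ = 6 − 6 = 0
n=23: ⌊(24·167)/560⌋ − ⌊(23·167)/560⌋ = ⌊4008/560⌋ − ⌊3841/560⌋ = 7 − 6 = 1
n=24: ⌊(25·167)/560⌋ − ⌊(24·167)/560⌋ = ⌊4175/560⌋ − ⌊4008/560⌋ = 7 − 7 = 0
n=25: ⌊(26·167)/560⌋ − ⌊(25·167)/560⌋ = ⌊4342/560⌋ − ⌊4175/560⌋ = 7 − 7 = 0
n=26: ⌊(27·167)/560⌋ − ⌊(26·167)/560⌋ = ⌊4509/560⌋ − ⌊4342/560⌋ = 8 − 7 = 1
n=27: ⌊(28·167)/560⌋ − ⌊(27·167)/560⌋ = ⌊4676/560⌋ − ⌊4509/560⌋ = 8 − 8 = 0
n=28: ⌊(29·167)/560⌋ − ⌊(28·167)/560⌋ = ⌊4843/560⌋ − ⌊4676/560⌋ = 8 − 8 = 0
n=29: ⌊(30·167)/560⌋ − ⌊(29·167)/560⌋ = ⌊5010/560⌋ − ⌊4843/560⌋ = 8 − 8 = 0
n=30: ⌊(31·167)/560⌋ − ⌊(30·167)/560⌋ = ⌊5177/560⌋ − ⌊5010/560⌋ = 9 − 8 = 1
n=31: ⌊(32·167)/560⌋ − ⌊(31·167)/560⌋ = ⌊5344/560⌋ − ⌊5177/560⌋ = 9 − 9 = 0
n=32: ⌊(33·167)/560⌋ − ⌊(32·167)/560⌋ = ⌊5511/560⌋ − ⌊5344/560⌋ = 9 − 9 = 0
n=33: ⌊(34·167)/560⌋ − ⌊(33·167)/560⌋ = ⌊5678/560⌋ − ⌊5511/560⌋ = 10 − 9 = 1
n=34: ⌊(35·167)/560⌋ − ⌊(34·167)/560⌋ = ⌊5845/560⌋ − ⌊5678/560⌋ = 10 − 10 = 0
n=35: ⌊(36·167)/560⌋ − ⌊(35·167)/560⌋ = ⌊6012/560⌋ − ⌊5845/560⌋ = 10 − 10 = 0
n=36: ⌊(37·167)/560⌋ − ⌊(36·167)/560⌋ = ⌊6179/560⌋ − ⌊6012/560⌋ = 11 − 10 = 1
n=37: ⌊(38·167)/560⌋ − ⌊(37·167)/560⌋ = ⌊6346/560⌋ − ⌊6179/560⌋ = 11 − 11 = 0
n=38: ⌊(39·167)/560⌋ − ⌊(38·167)/560⌋ = ⌊6513/560⌋ − ⌊6346/560⌋ = 11 − 11 = 0
n=39: ⌊(40·167)/560⌋ − ⌊(39·167)/560⌋ = ⌊6680/560⌋ − ⌊6513/560⌋ = 11 − 11 = 0
n=40: ⌊(41·167)/560⌋ − ⌊(40·167)/560⌋ = ⌊6847/560⌋ − ⌊6680/560⌋ = 12 − 11 = 1
n=41: ⌊(42·167)/560⌋ − ⌊(41·167)/560⌋ = ⌊7014/560⌋ − ⌊6847/560⌋ = 12 − 12 = 0
n=42: ⌊(43·167)/560⌋ − ⌊(42·167)/560⌋ = ⌊7181/560⌋ − ⌊7014/560⌋ = 12 − 12 = 0
n=43: ⌊(44·167)/560⌋ − ⌊(43·167)/560⌋ = ⌊7348/560⌋ − ⌊7181/560⌋ = 13 − 12 = 1
n=44: ⌊(45·167)/560⌋ − ⌊(44·167)/560⌋ = ⌊7515/560⌋ − ⌊7348/560⌋ = 13 − 13 = 0
n=45: ⌊(46·167)/560⌋ − ⌊(45·167)/560⌋ = ⌊7682/560⌋ − ⌊7515/560⌋ = 13 − 13 = 0
n=46: ⌊(47·167)/560⌋ − ⌊(46·167)/560⌋ = ⌊7849/560⌋ − ⌊7682/560⌋ = 14 − 13 = 1
n=47: ⌊(48·167)/560⌋ − ⌊(47·167)/560⌋ = ⌊8016/560⌋ − ⌊7849/560⌋ = 14 − 14 = 0
n=48: ⌊(49·167)/560⌋ − ⌊(48·167)/560⌋ = ⌊8183/560⌋ − ⌊8016/560⌋ = 14 − 14 = 0
n=49: ⌊(50·167)/560⌋ − ⌊(49·167)/560⌋ = ⌊8350/560⌋ − ⌊8183/560⌋ = 14 − 14 = 0
n=50: ⌊(51·167)/560⌋ − ⌊(50·167)/560⌋ = ⌊8517/560⌋ − ⌊8350/560⌋ = 15 − 14 = 1
n=51: ⌊(52·167)/560⌋ − ⌊(51·167)/560⌋ = ⌊8684/560⌋ − ⌊8517/560⌋ = 15 − 15 = 0
n=52: ⌊(53·167)/560⌋ − ⌊(52·167)/560⌋ = ⌊8851/560⌋ − ⌊8684/560⌋ = 15 − 15 = 0
n=53: ⌊(54·167)/560⌋ − ⌊(53·167)/560⌋ = ⌊9018/560⌋ − ⌊8851/560⌋ = 16 − 15 = 1
n=54: ⌊(55·167)/560⌋ − ⌊(54·167)/560⌋ = ⌊9185/560⌋ − ⌊9018/560⌋ = 16 − 16 = 0
n=55: ⌊(56·167)/560⌋ − ⌊(55·167)/560⌋ = ⌊9352/560⌋ − ⌊9185/560⌋ = 16 − 16 = 0
n=56: ⌊(57·167)/560⌋ − ⌊(56·167)/560⌋ = ⌊9519/560⌋ − ⌊9352/560⌋ = 16 − 16 = 0
n=57: ⌊(58·167)/560⌋ − ⌊(57·167)/560⌋ = ⌊9686/560⌋ − ⌊9519/560⌋ = 17 − 16 = 1
n=58: ⌊(59·167)/560⌋ − ⌊(58·167)/560⌋ = ⌊9853/560⌋ − ⌊9686/560⌋ = 17 − 17 = 0
n=59: ⌊(60·167)/560⌋ − ⌊(59·167)/560⌋ = ⌊10020/560⌋ − ⌊9853/560⌋ = 17 − 17 = 0
n=60: ⌊(61·167)/560⌋ − ⌊(60·167)/560⌋ = ⌊10187/560⌋ − ⌊10020/560⌋ = 18 − 17 = 1
n=61: ⌊(62·167)/560⌋ − ⌊(61·167)/560⌋ = ⌊10354/560⌋ − ⌊10187/560⌋ = 18 − 18 = 0
n=62: ⌊(63·167)/560⌋ − ⌊(62·167)/560⌋ = ⌊10521/560⌋ − ⌊10354/560⌋ = 18 − 18 = 0


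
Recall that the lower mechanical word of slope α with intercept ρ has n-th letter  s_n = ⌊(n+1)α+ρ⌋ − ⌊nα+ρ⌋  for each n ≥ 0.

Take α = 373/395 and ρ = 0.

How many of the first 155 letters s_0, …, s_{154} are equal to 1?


146

#1s = Σ_{n=0}^{154} s_n = Σ_{n=0}^{154} (⌊(n+1)α+ρ⌋ − ⌊nα+ρ⌋)
the sum telescopes: every ⌊nα+ρ⌋ with 0 < n < 155 appears once with + and once with −, leaving ⌊155α+ρ⌋ − ⌊0·α+ρ⌋
155α + ρ = (155·373) / 395 = 57815/395
ρ = 0/395
⌊57815/395⌋ = 146,  ⌊0/395⌋ = 0
#1s = 146 − 0 = 146


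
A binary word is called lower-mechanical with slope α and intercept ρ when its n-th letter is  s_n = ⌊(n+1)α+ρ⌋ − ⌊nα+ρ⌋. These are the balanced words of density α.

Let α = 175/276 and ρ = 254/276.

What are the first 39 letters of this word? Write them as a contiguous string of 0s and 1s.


110110101101101101011011011010110110110

n=0: ⌊(1·175+254)/276⌋ − ⌊(0·175+254)/276⌋ = ⌊429/276⌋ − ⌊254/276⌋ = 1 − 0 = 1
n=1: ⌊(2·175+254)/276⌋ − ⌊(1·175+254)/276⌋ = ⌊604/276⌋ − ⌊429/276⌋ = 2 − 1 = 1
n=2: ⌊(3·175+254)/276⌋ − ⌊(2·175+254)/276⌋ = ⌊779/276⌋ − ⌊604/276⌋ = 2 − 2 = 0
n=3: ⌊(4·175+254)/276⌋ − ⌊(3·175+254)/276⌋ = ⌊954/276⌋ − ⌊779/276⌋ = 3 − 2 = 1
n=4: ⌊(5·175+254)/276⌋ − ⌊(4·175+254)/276⌋ = ⌊1129/276⌋ − ⌊954/276⌋ = 4 − 3 = 1
n=5: ⌊(6·175+254)/276⌋ − ⌊(5·175+254)/276⌋ = ⌊1304/276⌋ − ⌊1129/276⌋ = 4 − 4 = 0
n=6: ⌊(7·175+254)/276⌋ − ⌊(6·175+254)/276⌋ = ⌊1479/276⌋ − ⌊1304/276⌋ = 5 − 4 = 1
n=7: ⌊(8·175+254)/276⌋ − ⌊(7·175+254)/276⌋ = ⌊1654/276⌋ − ⌊1479/276⌋ = 5 − 5 = 0
n=8: ⌊(9·175+254)/276⌋ − ⌊(8·175+254)/276⌋ = ⌊1829/276⌋ − ⌊1654/276⌋ = 6 − 5 = 1
n=9: ⌊(10·175+254)/276⌋ − ⌊(9·175+254)/276⌋ = ⌊2004/276⌋ − ⌊1829/276⌋ = 7 − 6 = 1
n=10: ⌊(11·175+254)/276⌋ − ⌊(10·175+254)/276⌋ = ⌊2179/276⌋ − ⌊2004/276⌋ = 7 − 7 = 0
n=11: ⌊(12·175+254)/276⌋ − ⌊(11·175+254)/276⌋ = ⌊2354/276⌋ − ⌊2179/276⌋ = 8 − 7 = 1
n=12: ⌊(13·175+254)/276⌋ − ⌊(12·175+254)/276⌋ = ⌊2529/276⌋ − ⌊2354/276⌋ = 9 − 8 = 1
n=13: ⌊(14·175+254)/276⌋ − ⌊(13·175+254)/276⌋ = ⌊2704/276⌋ − ⌊2529/276⌋ = 9 − 9 = 0
n=14: ⌊(15·175+254)/276⌋ − ⌊(14·175+254)/276⌋ = ⌊2879/276⌋ − ⌊2704/276⌋ = 10 − 9 = 1
n=15: ⌊(16·175+254)/276⌋ − ⌊(15·175+254)/276⌋ = ⌊3054/276⌋ − ⌊2879/276⌋ = 11 − 10 = 1
n=16: ⌊(17·175+254)/276⌋ − ⌊(16·175+254)/276⌋ = ⌊3229/276⌋ − ⌊3054/276⌋ = 11 − 11 = 0
n=17: ⌊(18·175+254)/276⌋ − ⌊(17·175+254)/276⌋ = ⌊3404/276⌋ − ⌊3229/276⌋ = 12 − 11 = 1
n=18: ⌊(19·175+254)/276⌋ − ⌊(18·175+254)/276⌋ = ⌊3579/276⌋ − ⌊3404/276⌋ = 12 − 12 = 0
n=19: ⌊(20·175+254)/276⌋ − ⌊(19·175+254)/276⌋ = ⌊3754/276⌋ − ⌊3579/276⌋ = 13 − 12 = 1
n=20: ⌊(21·175+254)/276⌋ − ⌊(20·175+254)/276⌋ = ⌊3929/276⌋ − ⌊3754/276⌋ = 14 − 13 = 1
n=21: ⌊(22·175+254)/276⌋ − ⌊(21·175+254)/276⌋ = ⌊4104/276⌋ − ⌊3929/276⌋ = 14 − 14 = 0
n=22: ⌊(23·175+254)/276⌋ − ⌊(22·175+254)/276⌋ = ⌊4279/276⌋ − ⌊4104/276⌋ = 15 − 14 = 1
n=23: ⌊(24·175+254)/276⌋ − ⌊(23·175+254)/276⌋ = ⌊4454/276⌋ − ⌊4279/276⌋ = 16 − 15 = 1
n=24: ⌊(25·175+254)/276⌋ − ⌊(24·175+254)/276⌋ = ⌊4629/276⌋ − ⌊4454/276⌋ = 16 − 16 = 0
n=25: ⌊(26·175+254)/276⌋ − ⌊(25·175+254)/276⌋ = ⌊4804/276⌋ − ⌊4629/276⌋ = 17 − 16 = 1
n=26: ⌊(27·175+254)/276⌋ − ⌊(26·175+254)/276⌋ = ⌊4979/276⌋ − ⌊4804/276⌋ = 18 − 17 = 1
n=27: ⌊(28·175+254)/276⌋ − ⌊(27·175+254)/276⌋ = ⌊5154/276⌋ − ⌊4979/276⌋ = 18 − 18 = 0
n=28: ⌊(29·175+254)/276⌋ − ⌊(28·175+254)/276⌋ = ⌊5329/276⌋ − ⌊5154/276⌋ = 19 − 18 = 1
n=29: ⌊(30·175+254)/276⌋ − ⌊(29·175+254)/276⌋ = ⌊5504/276⌋ − ⌊5329/276⌋ = 19 − 19 = 0
n=30: ⌊(31·175+254)/276⌋ − ⌊(30·175+254)/276⌋ = ⌊5679/276⌋ − ⌊5504/276⌋ = 20 − 19 = 1
n=31: ⌊(32·175+254)/276⌋ − ⌊(31·175+254)/276⌋ = ⌊5854/276⌋ − ⌊5679/276⌋ = 21 − 20 = 1
n=32: ⌊(33·175+254)/276⌋ − ⌊(32·175+254)/276⌋ = ⌊6029/276⌋ − ⌊5854/276⌋ = 21 − 21 = 0
n=33: ⌊(34·175+254)/276⌋ − ⌊(33·175+254)/276⌋ = ⌊6204/276⌋ − ⌊6029/276⌋ = 22 − 21 = 1
n=34: ⌊(35·175+254)/276⌋ − ⌊(34·175+254)/276⌋ = ⌊6379/276⌋ − ⌊6204/276⌋ = 23 − 22 = 1
n=35: ⌊(36·175+254)/276⌋ − ⌊(35·175+254)/276⌋ = ⌊6554/276⌋ − ⌊6379/276⌋ = 23 − 23 = 0
n=36: ⌊(37·175+254)/276⌋ − ⌊(36·175+254)/276⌋ = ⌊6729/276⌋ − ⌊6554/276⌋ = 24 − 23 = 1
n=37: ⌊(38·175+254)/276⌋ − ⌊(37·175+254)/276⌋ = ⌊6904/276⌋ − ⌊6729/276⌋ = 25 − 24 = 1
n=38: ⌊(39·175+254)/276⌋ − ⌊(38·175+254)/276⌋ = ⌊7079/276⌋ − ⌊6904/276⌋ = 25 − 25 = 0


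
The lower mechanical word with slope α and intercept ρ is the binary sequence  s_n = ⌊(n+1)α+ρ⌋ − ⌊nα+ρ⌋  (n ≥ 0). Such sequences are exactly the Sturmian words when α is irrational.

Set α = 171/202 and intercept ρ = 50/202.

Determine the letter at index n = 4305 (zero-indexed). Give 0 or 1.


1

(n+1)α + ρ = (4306·171 + 50) / 202 = 736376/202
nα + ρ     = (4305·171 + 50) / 202 = 736205/202
⌊736376/202⌋ = 3645,  ⌊736205/202⌋ = 3644
s_{4305} = 3645 − 3644 = 1


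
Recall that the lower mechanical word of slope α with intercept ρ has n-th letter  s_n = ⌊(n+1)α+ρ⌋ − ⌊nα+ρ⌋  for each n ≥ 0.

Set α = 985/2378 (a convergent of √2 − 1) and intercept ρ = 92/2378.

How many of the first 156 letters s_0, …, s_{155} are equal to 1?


64

#1s = Σ_{n=0}^{155} s_n = Σ_{n=0}^{155} (⌊(n+1)α+ρ⌋ − ⌊nα+ρ⌋)
the sum telescopes: every ⌊nα+ρ⌋ with 0 < n < 156 appears once with + and once with −, leaving ⌊156α+ρ⌋ − ⌊0·α+ρ⌋
156α + ρ = (156·985 + 92) / 2378 = 153752/2378
ρ = 92/2378
⌊153752/2378⌋ = 64,  ⌊92/2378⌋ = 0
#1s = 64 − 0 = 64


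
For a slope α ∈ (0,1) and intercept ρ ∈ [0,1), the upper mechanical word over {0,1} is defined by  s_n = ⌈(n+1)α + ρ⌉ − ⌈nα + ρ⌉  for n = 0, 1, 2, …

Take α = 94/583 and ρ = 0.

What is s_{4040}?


(n+1)α + ρ = (4041·94) / 583 = 379854/583
nα + ρ     = (4040·94) / 583 = 379760/583
⌈379854/583⌉ = 652,  ⌈379760/583⌉ = 652
s_{4040} = 652 − 652 = 0

0


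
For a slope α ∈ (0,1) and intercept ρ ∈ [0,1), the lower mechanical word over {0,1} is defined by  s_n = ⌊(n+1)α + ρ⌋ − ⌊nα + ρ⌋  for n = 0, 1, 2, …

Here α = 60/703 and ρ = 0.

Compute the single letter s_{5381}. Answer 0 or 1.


0

(n+1)α + ρ = (5382·60) / 703 = 322920/703
nα + ρ     = (5381·60) / 703 = 322860/703
⌊322920/703⌋ = 459,  ⌊322860/703⌋ = 459
s_{5381} = 459 − 459 = 0


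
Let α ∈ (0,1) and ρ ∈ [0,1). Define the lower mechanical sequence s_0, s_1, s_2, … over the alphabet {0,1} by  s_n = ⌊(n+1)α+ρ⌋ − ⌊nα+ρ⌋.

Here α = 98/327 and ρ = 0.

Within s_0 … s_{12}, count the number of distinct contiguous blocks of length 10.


4

t_n = ⌊(n·98)/327⌋ for n = 0 … 13:
  n=0…9: ⌊0/327⌋=0 ⌊98/327⌋=0 ⌊196/327⌋=0 ⌊294/327⌋=0 ⌊392/327⌋=1 ⌊490/327⌋=1 ⌊588/327⌋=1 ⌊686/327⌋=2 ⌊784/327⌋=2 ⌊882/327⌋=2
  n=10…13: ⌊980/327⌋=2 ⌊1078/327⌋=3 ⌊1176/327⌋=3 ⌊1274/327⌋=3
s_n = t_(n+1) − t_n for n = 0 … 12 gives
prefix = 0001001000100
slide a length-10 window over [0..9] … [3..12] (4 windows); first occurrence of each distinct factor:
  [  0..  9] 0001001000
  [  1.. 10] 0010010001
  [  2.. 11] 0100100010
  [  3.. 12] 1001000100
distinct factors: {0001001000, 0010010001, 0100100010, 1001000100}
count = 4  (Sturmian bound for length 10 is 11)


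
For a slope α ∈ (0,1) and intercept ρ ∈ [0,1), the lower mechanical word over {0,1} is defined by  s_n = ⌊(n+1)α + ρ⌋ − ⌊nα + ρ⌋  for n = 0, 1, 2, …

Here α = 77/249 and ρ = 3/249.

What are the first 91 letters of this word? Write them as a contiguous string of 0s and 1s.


n=0: ⌊(1·77+3)/249⌋ − ⌊(0·77+3)/249⌋ = ⌊80/249⌋ − ⌊3/249⌋ = 0 − 0 = 0
n=1: ⌊(2·77+3)/249⌋ − ⌊(1·77+3)/249⌋ = ⌊157/249⌋ − ⌊80/249⌋ = 0 − 0 = 0
n=2: ⌊(3·77+3)/249⌋ − ⌊(2·77+3)/249⌋ = ⌊234/249⌋ − ⌊157/249⌋ = 0 − 0 = 0
n=3: ⌊(4·77+3)/249⌋ − ⌊(3·77+3)/249⌋ = ⌊311/249⌋ − ⌊234/249⌋ = 1 − 0 = 1
n=4: ⌊(5·77+3)/249⌋ − ⌊(4·77+3)/249⌋ = ⌊388/249⌋ − ⌊311/249⌋ = 1 − 1 = 0
n=5: ⌊(6·77+3)/249⌋ − ⌊(5·77+3)/249⌋ = ⌊465/249⌋ − ⌊388/249⌋ = 1 − 1 = 0
n=6: ⌊(7·77+3)/249⌋ − ⌊(6·77+3)/249⌋ = ⌊542/249⌋ − ⌊465/249⌋ = 2 − 1 = 1
n=7: ⌊(8·77+3)/249⌋ − ⌊(7·77+3)/249⌋ = ⌊619/249⌋ − ⌊542/249⌋ = 2 − 2 = 0
n=8: ⌊(9·77+3)/249⌋ − ⌊(8·77+3)/249⌋ = ⌊696/249⌋ − ⌊619/249⌋ = 2 − 2 = 0
n=9: ⌊(10·77+3)/249⌋ − ⌊(9·77+3)/249⌋ = ⌊773/249⌋ − ⌊696/249⌋ = 3 − 2 = 1
n=10: ⌊(11·77+3)/249⌋ − ⌊(10·77+3)/249⌋ = ⌊850/249⌋ − ⌊773/249⌋ = 3 − 3 = 0
n=11: ⌊(12·77+3)/249⌋ − ⌊(11·77+3)/249⌋ = ⌊927/249⌋ − ⌊850/249⌋ = 3 − 3 = 0
n=12: ⌊(13·77+3)/249⌋ − ⌊(12·77+3)/249⌋ = ⌊1004/249⌋ − ⌊927/249⌋ = 4 − 3 = 1
n=13: ⌊(14·77+3)/249⌋ − ⌊(13·77+3)/249⌋ = ⌊1081/249⌋ − ⌊1004/249⌋ = 4 − 4 = 0
n=14: ⌊(15·77+3)/249⌋ − ⌊(14·77+3)/249⌋ = ⌊1158/249⌋ − ⌊1081/249⌋ = 4 − 4 = 0
n=15: ⌊(16·77+3)/249⌋ − ⌊(15·77+3)/249⌋ = ⌊1235/249⌋ − ⌊1158/249⌋ = 4 − 4 = 0
n=16: ⌊(17·77+3)/249⌋ − ⌊(16·77+3)/249⌋ = ⌊1312/249⌋ − ⌊1235/249⌋ = 5 − 4 = 1
n=17: ⌊(18·77+3)/249⌋ − ⌊(17·77+3)/249⌋ = ⌊1389/249⌋ − ⌊1312/249⌋ = 5 − 5 = 0
n=18: ⌊(19·77+3)/249⌋ − ⌊(18·77+3)/249⌋ = ⌊1466/249⌋ − ⌊1389/249⌋ = 5 − 5 = 0
n=19: ⌊(20·77+3)/249⌋ − ⌊(19·77+3)/249⌋ = ⌊1543/249⌋ − ⌊1466/249⌋ = 6 − 5 = 1
n=20: ⌊(21·77+3)/249⌋ − ⌊(20·77+3)/249⌋ = ⌊1620/249⌋ − ⌊1543/249⌋ = 6 − 6 = 0
n=21: ⌊(22·77+3)/249⌋ − ⌊(21·77+3)/249⌋ = ⌊1697/249⌋ − ⌊1620/249⌋ = 6 − 6 = 0
n=22: ⌊(23·77+3)/249⌋ − ⌊(22·77+3)/249⌋ = ⌊1774/249⌋ − ⌊1697/249⌋ = 7 − 6 = 1
n=23: ⌊(24·77+3)/249⌋ − ⌊(23·77+3)/249⌋ = ⌊1851/249⌋ − ⌊1774/249⌋ = 7 − 7 = 0
n=24: ⌊(25·77+3)/249⌋ − ⌊(24·77+3)/249⌋ = ⌊1928/249⌋ − ⌊1851/249⌋ = 7 − 7 = 0
n=25: ⌊(26·77+3)/249⌋ − ⌊(25·77+3)/249⌋ = ⌊2005/249⌋ − ⌊1928/249⌋ = 8 − 7 = 1
n=26: ⌊(27·77+3)/249⌋ − ⌊(26·77+3)/249⌋ = ⌊2082/249⌋ − ⌊2005/249⌋ = 8 − 8 = 0
n=27: ⌊(28·77+3)/249⌋ − ⌊(27·77+3)/249⌋ = ⌊2159/249⌋ − ⌊2082/249⌋ = 8 − 8 = 0
n=28: ⌊(29·77+3)/249⌋ − ⌊(28·77+3)/249⌋ = ⌊2236/249⌋ − ⌊2159/249⌋ = 8 − 8 = 0
n=29: ⌊(30·77+3)/249⌋ − ⌊(29·77+3)/249⌋ = ⌊2313/249⌋ − ⌊2236/249⌋ = 9 − 8 = 1
n=30: ⌊(31·77+3)/249⌋ − ⌊(30·77+3)/249⌋ = ⌊2390/249⌋ − ⌊2313/249⌋ = 9 − 9 = 0
n=31: ⌊(32·77+3)/249⌋ − ⌊(31·77+3)/249⌋ = ⌊2467/249⌋ − ⌊2390/249⌋ = 9 − 9 = 0
n=32: ⌊(33·77+3)/249⌋ − ⌊(32·77+3)/249⌋ = ⌊2544/249⌋ − ⌊2467/249⌋ = 10 − 9 = 1
n=33: ⌊(34·77+3)/249⌋ − ⌊(33·77+3)/249⌋ = ⌊2621/249⌋ − ⌊2544/249⌋ = 10 − 10 = 0
n=34: ⌊(35·77+3)/249⌋ − ⌊(34·77+3)/249⌋ = ⌊2698/249⌋ − ⌊2621/249⌋ = 10 − 10 = 0
n=35: ⌊(36·77+3)/249⌋ − ⌊(35·77+3)/249⌋ = ⌊2775/249⌋ − ⌊2698/249⌋ = 11 − 10 = 1
n=36: ⌊(37·77+3)/249⌋ − ⌊(36·77+3)/249⌋ = ⌊2852/249⌋ − ⌊2775/249⌋ = 11 − 11 = 0
n=37: ⌊(38·77+3)/249⌋ − ⌊(37·77+3)/249⌋ = ⌊2929/249⌋ − ⌊2852/249⌋ = 11 − 11 = 0
n=38: ⌊(39·77+3)/249⌋ − ⌊(38·77+3)/249⌋ = ⌊3006/249⌋ − ⌊2929/249⌋ = 12 − 11 = 1
n=39: ⌊(40·77+3)/249⌋ − ⌊(39·77+3)/249⌋ = ⌊3083/249⌋ − ⌊3006/249⌋ = 12 − 12 = 0
n=40: ⌊(41·77+3)/249⌋ − ⌊(40·77+3)/249⌋ = ⌊3160/249⌋ − ⌊3083/249⌋ = 12 − 12 = 0
n=41: ⌊(42·77+3)/249⌋ − ⌊(41·77+3)/249⌋ = ⌊3237/249⌋ − ⌊3160/249⌋ = 13 − 12 = 1
n=42: ⌊(43·77+3)/249⌋ − ⌊(42·77+3)/249⌋ = ⌊3314/249⌋ − ⌊3237/249⌋ = 13 − 13 = 0
n=43: ⌊(44·77+3)/249⌋ − ⌊(43·77+3)/249⌋ = ⌊3391/249⌋ − ⌊3314/249⌋ = 13 − 13 = 0
n=44: ⌊(45·77+3)/249⌋ − ⌊(44·77+3)/249⌋ = ⌊3468/249⌋ − ⌊3391/249⌋ = 13 − 13 = 0
n=45: ⌊(46·77+3)/249⌋ − ⌊(45·77+3)/249⌋ = ⌊3545/249⌋ − ⌊3468/249⌋ = 14 − 13 = 1
n=46: ⌊(47·77+3)/249⌋ − ⌊(46·77+3)/249⌋ = ⌊3622/249⌋ − ⌊3545/249⌋ = 14 − 14 = 0
n=47: ⌊(48·77+3)/249⌋ − ⌊(47·77+3)/249⌋ = ⌊3699/249⌋ − ⌊3622/249⌋ = 14 − 14 = 0
n=48: ⌊(49·77+3)/249⌋ − ⌊(48·77+3)/249⌋ = ⌊3776/249⌋ − ⌊3699/249⌋ = 15 − 14 = 1
n=49: ⌊(50·77+3)/249⌋ − ⌊(49·77+3)/249⌋ = ⌊3853/249⌋ − ⌊3776/249⌋ = 15 − 15 = 0
n=50: ⌊(51·77+3)/249⌋ − ⌊(50·77+3)/249⌋ = ⌊3930/249⌋ − ⌊3853/249⌋ = 15 − 15 = 0
n=51: ⌊(52·77+3)/249⌋ − ⌊(51·77+3)/249⌋ = ⌊4007/249⌋ − ⌊3930/249⌋ = 16 − 15 = 1
n=52: ⌊(53·77+3)/249⌋ − ⌊(52·77+3)/249⌋ = ⌊4084/249⌋ − ⌊4007/249⌋ = 16 − 16 = 0
n=53: ⌊(54·77+3)/249⌋ − ⌊(53·77+3)/249⌋ = ⌊4161/249⌋ − ⌊4084/249⌋ = 16 − 16 = 0
n=54: ⌊(55·77+3)/249⌋ − ⌊(54·77+3)/249⌋ = ⌊4238/249⌋ − ⌊4161/249⌋ = 17 − 16 = 1
n=55: ⌊(56·77+3)/249⌋ − ⌊(55·77+3)/249⌋ = ⌊4315/249⌋ − ⌊4238/249⌋ = 17 − 17 = 0
n=56: ⌊(57·77+3)/249⌋ − ⌊(56·77+3)/249⌋ = ⌊4392/249⌋ − ⌊4315/249⌋ = 17 − 17 = 0
n=57: ⌊(58·77+3)/249⌋ − ⌊(57·77+3)/249⌋ = ⌊4469/249⌋ − ⌊4392/249⌋ = 17 − 17 = 0
n=58: ⌊(59·77+3)/249⌋ − ⌊(58·77+3)/249⌋ = ⌊4546/249⌋ − ⌊4469/249⌋ = 18 − 17 = 1
n=59: ⌊(60·77+3)/249⌋ − ⌊(59·77+3)/249⌋ = ⌊4623/249⌋ − ⌊4546/249⌋ = 18 − 18 = 0
n=60: ⌊(61·77+3)/249⌋ − ⌊(60·77+3)/249⌋ = ⌊4700/249⌋ − ⌊4623/249⌋ = 18 − 18 = 0
n=61: ⌊(62·77+3)/249⌋ − ⌊(61·77+3)/249⌋ = ⌊4777/249⌋ − ⌊4700/249⌋ = 19 − 18 = 1
n=62: ⌊(63·77+3)/249⌋ − ⌊(62·77+3)/249⌋ = ⌊4854/249⌋ − ⌊4777/249⌋ = 19 − 19 = 0
n=63: ⌊(64·77+3)/249⌋ − ⌊(63·77+3)/249⌋ = ⌊4931/249⌋ − ⌊4854/249⌋ = 19 − 19 = 0
n=64: ⌊(65·77+3)/249⌋ − ⌊(64·77+3)/249⌋ = ⌊5008/249⌋ − ⌊4931/249⌋ = 20 − 19 = 1
n=65: ⌊(66·77+3)/249⌋ − ⌊(65·77+3)/249⌋ = ⌊5085/249⌋ − ⌊5008/249⌋ = 20 − 20 = 0
n=66: ⌊(67·77+3)/249⌋ − ⌊(66·77+3)/249⌋ = ⌊5162/249⌋ − ⌊5085/249⌋ = 20 − 20 = 0
n=67: ⌊(68·77+3)/249⌋ − ⌊(67·77+3)/249⌋ = ⌊5239/249⌋ − ⌊5162/249⌋ = 21 − 20 = 1
n=68: ⌊(69·77+3)/249⌋ − ⌊(68·77+3)/249⌋ = ⌊5316/249⌋ − ⌊5239/249⌋ = 21 − 21 = 0
n=69: ⌊(70·77+3)/249⌋ − ⌊(69·77+3)/249⌋ = ⌊5393/249⌋ − ⌊5316/249⌋ = 21 − 21 = 0
n=70: ⌊(71·77+3)/249⌋ − ⌊(70·77+3)/249⌋ = ⌊5470/249⌋ − ⌊5393/249⌋ = 21 − 21 = 0
n=71: ⌊(72·77+3)/249⌋ − ⌊(71·77+3)/249⌋ = ⌊5547/249⌋ − ⌊5470/249⌋ = 22 − 21 = 1
n=72: ⌊(73·77+3)/249⌋ − ⌊(72·77+3)/249⌋ = ⌊5624/249⌋ − ⌊5547/249⌋ = 22 − 22 = 0
n=73: ⌊(74·77+3)/249⌋ − ⌊(73·77+3)/249⌋ = ⌊5701/249⌋ − ⌊5624/249⌋ = 22 − 22 = 0
n=74: ⌊(75·77+3)/249⌋ − ⌊(74·77+3)/249⌋ = ⌊5778/249⌋ − ⌊5701/249⌋ = 23 − 22 = 1
n=75: ⌊(76·77+3)/249⌋ − ⌊(75·77+3)/249⌋ = ⌊5855/249⌋ − ⌊5778/249⌋ = 23 − 23 = 0
n=76: ⌊(77·77+3)/249⌋ − ⌊(76·77+3)/249⌋ = ⌊5932/249⌋ − ⌊5855/249⌋ = 23 − 23 = 0
n=77: ⌊(78·77+3)/249⌋ − ⌊(77·77+3)/249⌋ = ⌊6009/249⌋ − ⌊5932/249⌋ = 24 − 23 = 1
n=78: ⌊(79·77+3)/249⌋ − ⌊(78·77+3)/249⌋ = ⌊6086/249⌋ − ⌊6009/249⌋ = 24 − 24 = 0
n=79: ⌊(80·77+3)/249⌋ − ⌊(79·77+3)/249⌋ = ⌊6163/249⌋ − ⌊6086/249⌋ = 24 − 24 = 0
n=80: ⌊(81·77+3)/249⌋ − ⌊(80·77+3)/249⌋ = ⌊6240/249⌋ − ⌊6163/249⌋ = 25 − 24 = 1
n=81: ⌊(82·77+3)/249⌋ − ⌊(81·77+3)/249⌋ = ⌊6317/249⌋ − ⌊6240/249⌋ = 25 − 25 = 0
n=82: ⌊(83·77+3)/249⌋ − ⌊(82·77+3)/249⌋ = ⌊6394/249⌋ − ⌊6317/249⌋ = 25 − 25 = 0
n=83: ⌊(84·77+3)/249⌋ − ⌊(83·77+3)/249⌋ = ⌊6471/249⌋ − ⌊6394/249⌋ = 25 − 25 = 0
n=84: ⌊(85·77+3)/249⌋ − ⌊(84·77+3)/249⌋ = ⌊6548/249⌋ − ⌊6471/249⌋ = 26 − 25 = 1
n=85: ⌊(86·77+3)/249⌋ − ⌊(85·77+3)/249⌋ = ⌊6625/249⌋ − ⌊6548/249⌋ = 26 − 26 = 0
n=86: ⌊(87·77+3)/249⌋ − ⌊(86·77+3)/249⌋ = ⌊6702/249⌋ − ⌊6625/249⌋ = 26 − 26 = 0
n=87: ⌊(88·77+3)/249⌋ − ⌊(87·77+3)/249⌋ = ⌊6779/249⌋ − ⌊6702/249⌋ = 27 − 26 = 1
n=88: ⌊(89·77+3)/249⌋ − ⌊(88·77+3)/249⌋ = ⌊6856/249⌋ − ⌊6779/249⌋ = 27 − 27 = 0
n=89: ⌊(90·77+3)/249⌋ − ⌊(89·77+3)/249⌋ = ⌊6933/249⌋ − ⌊6856/249⌋ = 27 − 27 = 0
n=90: ⌊(91·77+3)/249⌋ − ⌊(90·77+3)/249⌋ = ⌊7010/249⌋ − ⌊6933/249⌋ = 28 − 27 = 1

0001001001001000100100100100010010010010010001001001001000100100100100010010010010001001001


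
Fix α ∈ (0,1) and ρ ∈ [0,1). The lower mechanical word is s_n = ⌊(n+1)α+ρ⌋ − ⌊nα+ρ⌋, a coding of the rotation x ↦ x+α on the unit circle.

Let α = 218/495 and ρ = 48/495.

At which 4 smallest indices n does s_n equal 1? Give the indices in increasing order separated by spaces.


n=0: ⌊266/495⌋−⌊48/495⌋ = 0−0 = 0
n=1: ⌊484/495⌋−⌊266/495⌋ = 0−0 = 0
n=2: ⌊702/495⌋−⌊484/495⌋ = 1−0 = 1  ← one
n=3: ⌊920/495⌋−⌊702/495⌋ = 1−1 = 0
n=4: ⌊1138/495⌋−⌊920/495⌋ = 2−1 = 1  ← one
n=5: ⌊1356/495⌋−⌊1138/495⌋ = 2−2 = 0
n=6: ⌊1574/495⌋−⌊1356/495⌋ = 3−2 = 1  ← one
n=7: ⌊1792/495⌋−⌊1574/495⌋ = 3−3 = 0
n=8: ⌊2010/495⌋−⌊1792/495⌋ = 4−3 = 1  ← one
positions of the first 4 ones: 2 4 6 8

2 4 6 8


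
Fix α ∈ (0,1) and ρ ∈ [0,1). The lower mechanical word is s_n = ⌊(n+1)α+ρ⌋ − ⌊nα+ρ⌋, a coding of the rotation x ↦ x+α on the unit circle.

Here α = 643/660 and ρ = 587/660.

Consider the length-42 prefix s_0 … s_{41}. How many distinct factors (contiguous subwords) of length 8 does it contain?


t_n = ⌊(n·643+587)/660⌋ for n = 0 … 42:
  n=0…9: ⌊587/660⌋=0 ⌊1230/660⌋=1 ⌊1873/660⌋=2 ⌊2516/660⌋=3 ⌊3159/660⌋=4 ⌊3802/660⌋=5 ⌊4445/660⌋=6 ⌊5088/660⌋=7 ⌊5731/660⌋=8 ⌊6374/660⌋=9
  n=10…19: ⌊7017/660⌋=10 ⌊7660/660⌋=11 ⌊8303/660⌋=12 ⌊8946/660⌋=13 ⌊9589/660⌋=14 ⌊10232/660⌋=15 ⌊10875/660⌋=16 ⌊11518/660⌋=17 ⌊12161/660⌋=18 ⌊12804/660⌋=19
  n=20…29: ⌊13447/660⌋=20 ⌊14090/660⌋=21 ⌊14733/660⌋=22 ⌊15376/660⌋=23 ⌊16019/660⌋=24 ⌊16662/660⌋=25 ⌊17305/660⌋=26 ⌊17948/660⌋=27 ⌊18591/660⌋=28 ⌊19234/660⌋=29
  n=30…39: ⌊19877/660⌋=30 ⌊20520/660⌋=31 ⌊21163/660⌋=32 ⌊21806/660⌋=33 ⌊22449/660⌋=34 ⌊23092/660⌋=34 ⌊23735/660⌋=35 ⌊24378/660⌋=36 ⌊25021/660⌋=37 ⌊25664/660⌋=38
  n=40…42: ⌊26307/660⌋=39 ⌊26950/660⌋=40 ⌊27593/660⌋=41
s_n = t_(n+1) − t_n for n = 0 … 41 gives
prefix = 111111111111111111111111111111111101111111
slide a length-8 window over [0..7] … [34..41] (35 windows); first occurrence of each distinct factor:
  [  0..  7] 11111111
  [ 27.. 34] 11111110
  [ 28.. 35] 11111101
  [ 29.. 36] 11111011
  [ 30.. 37] 11110111
  [ 31.. 38] 11101111
  [ 32.. 39] 11011111
  [ 33.. 40] 10111111
  [ 34.. 41] 01111111
  (the other 26 windows repeat one of these)
distinct factors: {01111111, 10111111, 11011111, 11101111, 11110111, 11111011, 11111101, 11111110, 11111111}
count = 9  (Sturmian bound for length 8 is 9)

9


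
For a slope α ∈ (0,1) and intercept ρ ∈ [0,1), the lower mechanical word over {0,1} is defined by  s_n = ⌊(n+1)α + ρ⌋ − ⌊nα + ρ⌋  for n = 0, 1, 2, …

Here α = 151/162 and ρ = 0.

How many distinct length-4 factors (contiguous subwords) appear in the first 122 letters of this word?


5

t_n = ⌊(n·151)/162⌋ for n = 0 … 122:
  n=0…9: ⌊0/162⌋=0 ⌊151/162⌋=0 ⌊302/162⌋=1 ⌊453/162⌋=2 ⌊604/162⌋=3 ⌊755/162⌋=4 ⌊906/162⌋=5 ⌊1057/162⌋=6 ⌊1208/162⌋=7 ⌊1359/162⌋=8
  n=10…19: ⌊1510/162⌋=9 ⌊1661/162⌋=10 ⌊1812/162⌋=11 ⌊1963/162⌋=12 ⌊2114/162⌋=13 ⌊2265/162⌋=13 ⌊2416/162⌋=14 ⌊2567/162⌋=15 ⌊2718/162⌋=16 ⌊2869/162⌋=17
  n=20…29: ⌊3020/162⌋=18 ⌊3171/162⌋=19 ⌊3322/162⌋=20 ⌊3473/162⌋=21 ⌊3624/162⌋=22 ⌊3775/162⌋=23 ⌊3926/162⌋=24 ⌊4077/162⌋=25 ⌊4228/162⌋=26 ⌊4379/162⌋=27
  n=30…39: ⌊4530/162⌋=27 ⌊4681/162⌋=28 ⌊4832/162⌋=29 ⌊4983/162⌋=30 ⌊5134/162⌋=31 ⌊5285/162⌋=32 ⌊5436/162⌋=33 ⌊5587/162⌋=34 ⌊5738/162⌋=35 ⌊5889/162⌋=36
  n=40…49: ⌊6040/162⌋=37 ⌊6191/162⌋=38 ⌊6342/162⌋=39 ⌊6493/162⌋=40 ⌊6644/162⌋=41 ⌊6795/162⌋=41 ⌊6946/162⌋=42 ⌊7097/162⌋=43 ⌊7248/162⌋=44 ⌊7399/162⌋=45
  n=50…59: ⌊7550/162⌋=46 ⌊7701/162⌋=47 ⌊7852/162⌋=48 ⌊8003/162⌋=49 ⌊8154/162⌋=50 ⌊8305/162⌋=51 ⌊8456/162⌋=52 ⌊8607/162⌋=53 ⌊8758/162⌋=54 ⌊8909/162⌋=54
  n=60…69: ⌊9060/162⌋=55 ⌊9211/162⌋=56 ⌊9362/162⌋=57 ⌊9513/162⌋=58 ⌊9664/162⌋=59 ⌊9815/162⌋=60 ⌊9966/162⌋=61 ⌊10117/162⌋=62 ⌊10268/162⌋=63 ⌊10419/162⌋=64
  n=70…79: ⌊10570/162⌋=65 ⌊10721/162⌋=66 ⌊10872/162⌋=67 ⌊11023/162⌋=68 ⌊11174/162⌋=68 ⌊11325/162⌋=69 ⌊11476/162⌋=70 ⌊11627/162⌋=71 ⌊11778/162⌋=72 ⌊11929/162⌋=73
  n=80…89: ⌊12080/162⌋=74 ⌊12231/162⌋=75 ⌊12382/162⌋=76 ⌊12533/162⌋=77 ⌊12684/162⌋=78 ⌊12835/162⌋=79 ⌊12986/162⌋=80 ⌊13137/162⌋=81 ⌊13288/162⌋=82 ⌊13439/162⌋=82
  n=90…99: ⌊13590/162⌋=83 ⌊13741/162⌋=84 ⌊13892/162⌋=85 ⌊14043/162⌋=86 ⌊14194/162⌋=87 ⌊14345/162⌋=88 ⌊14496/162⌋=89 ⌊14647/162⌋=90 ⌊14798/162⌋=91 ⌊14949/162⌋=92
  n=100…109: ⌊15100/162⌋=93 ⌊15251/162⌋=94 ⌊15402/162⌋=95 ⌊15553/162⌋=96 ⌊15704/162⌋=96 ⌊15855/162⌋=97 ⌊16006/162⌋=98 ⌊16157/162⌋=99 ⌊16308/162⌋=100 ⌊16459/162⌋=101
  n=110…119: ⌊16610/162⌋=102 ⌊16761/162⌋=103 ⌊16912/162⌋=104 ⌊17063/162⌋=105 ⌊17214/162⌋=106 ⌊17365/162⌋=107 ⌊17516/162⌋=108 ⌊17667/162⌋=109 ⌊17818/162⌋=109 ⌊17969/162⌋=110
  n=120…122: ⌊18120/162⌋=111 ⌊18271/162⌋=112 ⌊18422/162⌋=113
s_n = t_(n+1) − t_n for n = 0 … 121 gives
prefix = 01111111111111011111111111111011111111111111011111111111110111111111111110111111111111110111111111111110111111111111101111
slide a length-4 window over [0..3] … [118..121] (119 windows); first occurrence of each distinct factor:
  [  0..  3] 0111
  [  1..  4] 1111
  [ 11.. 14] 1110
  [ 12.. 15] 1101
  [ 13.. 16] 1011
  (the other 114 windows repeat one of these)
distinct factors: {0111, 1011, 1101, 1110, 1111}
count = 5  (Sturmian bound for length 4 is 5)


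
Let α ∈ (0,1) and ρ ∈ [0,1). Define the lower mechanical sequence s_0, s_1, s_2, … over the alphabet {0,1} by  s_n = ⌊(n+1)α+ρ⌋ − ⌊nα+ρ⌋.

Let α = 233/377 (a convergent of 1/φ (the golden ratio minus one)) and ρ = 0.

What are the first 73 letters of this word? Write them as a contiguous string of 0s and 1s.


n=0: ⌊(1·233)/377⌋ − ⌊(0·233)/377⌋ = ⌊233/377⌋ − ⌊0/377⌋ = 0 − 0 = 0
n=1: ⌊(2·233)/377⌋ − ⌊(1·233)/377⌋ = ⌊466/377⌋ − ⌊233/377⌋ = 1 − 0 = 1
n=2: ⌊(3·233)/377⌋ − ⌊(2·233)/377⌋ = ⌊699/377⌋ − ⌊466/377⌋ = 1 − 1 = 0
n=3: ⌊(4·233)/377⌋ − ⌊(3·233)/377⌋ = ⌊932/377⌋ − ⌊699/377⌋ = 2 − 1 = 1
n=4: ⌊(5·233)/377⌋ − ⌊(4·233)/377⌋ = ⌊1165/377⌋ − ⌊932/377⌋ = 3 − 2 = 1
n=5: ⌊(6·233)/377⌋ − ⌊(5·233)/377⌋ = ⌊1398/377⌋ − ⌊1165/377⌋ = 3 − 3 = 0
n=6: ⌊(7·233)/377⌋ − ⌊(6·233)/377⌋ = ⌊1631/377⌋ − ⌊1398/377⌋ = 4 − 3 = 1
n=7: ⌊(8·233)/377⌋ − ⌊(7·233)/377⌋ = ⌊1864/377⌋ − ⌊1631/377⌋ = 4 − 4 = 0
n=8: ⌊(9·233)/377⌋ − ⌊(8·233)/377⌋ = ⌊2097/377⌋ − ⌊1864/377⌋ = 5 − 4 = 1
n=9: ⌊(10·233)/377⌋ − ⌊(9·233)/377⌋ = ⌊2330/377⌋ − ⌊2097/377⌋ = 6 − 5 = 1
n=10: ⌊(11·233)/377⌋ − ⌊(10·233)/377⌋ = ⌊2563/377⌋ − ⌊2330/377⌋ = 6 − 6 = 0
n=11: ⌊(12·233)/377⌋ − ⌊(11·233)/377⌋ = ⌊2796/377⌋ − ⌊2563/377⌋ = 7 − 6 = 1
n=12: ⌊(13·233)/377⌋ − ⌊(12·233)/377⌋ = ⌊3029/377⌋ − ⌊2796/377⌋ = 8 − 7 = 1
n=13: ⌊(14·233)/377⌋ − ⌊(13·233)/377⌋ = ⌊3262/377⌋ − ⌊3029/377⌋ = 8 − 8 = 0
n=14: ⌊(15·233)/377⌋ − ⌊(14·233)/377⌋ = ⌊3495/377⌋ − ⌊3262/377⌋ = 9 − 8 = 1
n=15: ⌊(16·233)/377⌋ − ⌊(15·233)/377⌋ = ⌊3728/377⌋ − ⌊3495/377⌋ = 9 − 9 = 0
n=16: ⌊(17·233)/377⌋ − ⌊(16·233)/377⌋ = ⌊3961/377⌋ − ⌊3728/377⌋ = 10 − 9 = 1
n=17: ⌊(18·233)/377⌋ − ⌊(17·233)/377⌋ = ⌊4194/377⌋ − ⌊3961/377⌋ = 11 − 10 = 1
n=18: ⌊(19·233)/377⌋ − ⌊(18·233)/377⌋ = ⌊4427/377⌋ − ⌊4194/377⌋ = 11 − 11 = 0
n=19: ⌊(20·233)/377⌋ − ⌊(19·233)/377⌋ = ⌊4660/377⌋ − ⌊4427/377⌋ = 12 − 11 = 1
n=20: ⌊(21·233)/377⌋ − ⌊(20·233)/377⌋ = ⌊4893/377⌋ − ⌊4660/377⌋ = 12 − 12 = 0
n=21: ⌊(22·233)/377⌋ − ⌊(21·233)/377⌋ = ⌊5126/377⌋ − ⌊4893/377⌋ = 13 − 12 = 1
n=22: ⌊(23·233)/377⌋ − ⌊(22·233)/377⌋ = ⌊5359/377⌋ − ⌊5126/377⌋ = 14 − 13 = 1
n=23: ⌊(24·233)/377⌋ − ⌊(23·233)/377⌋ = ⌊5592/377⌋ − ⌊5359/377⌋ = 14 − 14 = 0
n=24: ⌊(25·233)/377⌋ − ⌊(24·233)/377⌋ = ⌊5825/377⌋ − ⌊5592/377⌋ = 15 − 14 = 1
n=25: ⌊(26·233)/377⌋ − ⌊(25·233)/377⌋ = ⌊6058/377⌋ − ⌊5825/377⌋ = 16 − 15 = 1
n=26: ⌊(27·233)/377⌋ − ⌊(26·233)/377⌋ = ⌊6291/377⌋ − ⌊6058/377⌋ = 16 − 16 = 0
n=27: ⌊(28·233)/377⌋ − ⌊(27·233)/377⌋ = ⌊6524/377⌋ − ⌊6291/377⌋ = 17 − 16 = 1
n=28: ⌊(29·233)/377⌋ − ⌊(28·233)/377⌋ = ⌊6757/377⌋ − ⌊6524/377⌋ = 17 − 17 = 0
n=29: ⌊(30·233)/377⌋ − ⌊(29·233)/377⌋ = ⌊6990/377⌋ − ⌊6757/377⌋ = 18 − 17 = 1
n=30: ⌊(31·233)/377⌋ − ⌊(30·233)/377⌋ = ⌊7223/377⌋ − ⌊6990/377⌋ = 19 − 18 = 1
n=31: ⌊(32·233)/377⌋ − ⌊(31·233)/377⌋ = ⌊7456/377⌋ − ⌊7223/377⌋ = 19 − 19 = 0
n=32: ⌊(33·233)/377⌋ − ⌊(32·233)/377⌋ = ⌊7689/377⌋ − ⌊7456/377⌋ = 20 − 19 = 1
n=33: ⌊(34·233)/377⌋ − ⌊(33·233)/377⌋ = ⌊7922/377⌋ − ⌊7689/377⌋ = 21 − 20 = 1
n=34: ⌊(35·233)/377⌋ − ⌊(34·233)/377⌋ = ⌊8155/377⌋ − ⌊7922/377⌋ = 21 − 21 = 0
n=35: ⌊(36·233)/377⌋ − ⌊(35·233)/377⌋ = ⌊8388/377⌋ − ⌊8155/377⌋ = 22 − 21 = 1
n=36: ⌊(37·233)/377⌋ − ⌊(36·233)/377⌋ = ⌊8621/377⌋ − ⌊8388/377⌋ = 22 − 22 = 0
n=37: ⌊(38·233)/377⌋ − ⌊(37·233)/377⌋ = ⌊8854/377⌋ − ⌊8621/377⌋ = 23 − 22 = 1
n=38: ⌊(39·233)/377⌋ − ⌊(38·233)/377⌋ = ⌊9087/377⌋ − ⌊8854/377⌋ = 24 − 23 = 1
n=39: ⌊(40·233)/377⌋ − ⌊(39·233)/377⌋ = ⌊9320/377⌋ − ⌊9087/377⌋ = 24 − 24 = 0
n=40: ⌊(41·233)/377⌋ − ⌊(40·233)/377⌋ = ⌊9553/377⌋ − ⌊9320/377⌋ = 25 − 24 = 1
n=41: ⌊(42·233)/377⌋ − ⌊(41·233)/377⌋ = ⌊9786/377⌋ − ⌊9553/377⌋ = 25 − 25 = 0
n=42: ⌊(43·233)/377⌋ − ⌊(42·233)/377⌋ = ⌊10019/377⌋ − ⌊9786/377⌋ = 26 − 25 = 1
n=43: ⌊(44·233)/377⌋ − ⌊(43·233)/377⌋ = ⌊10252/377⌋ − ⌊10019/377⌋ = 27 − 26 = 1
n=44: ⌊(45·233)/377⌋ − ⌊(44·233)/377⌋ = ⌊10485/377⌋ − ⌊10252/377⌋ = 27 − 27 = 0
n=45: ⌊(46·233)/377⌋ − ⌊(45·233)/377⌋ = ⌊10718/377⌋ − ⌊10485/377⌋ = 28 − 27 = 1
n=46: ⌊(47·233)/377⌋ − ⌊(46·233)/377⌋ = ⌊10951/377⌋ − ⌊10718/377⌋ = 29 − 28 = 1
n=47: ⌊(48·233)/377⌋ − ⌊(47·233)/377⌋ = ⌊11184/377⌋ − ⌊10951/377⌋ = 29 − 29 = 0
n=48: ⌊(49·233)/377⌋ − ⌊(48·233)/377⌋ = ⌊11417/377⌋ − ⌊11184/377⌋ = 30 − 29 = 1
n=49: ⌊(50·233)/377⌋ − ⌊(49·233)/377⌋ = ⌊11650/377⌋ − ⌊11417/377⌋ = 30 − 30 = 0
n=50: ⌊(51·233)/377⌋ − ⌊(50·233)/377⌋ = ⌊11883/377⌋ − ⌊11650/377⌋ = 31 − 30 = 1
n=51: ⌊(52·233)/377⌋ − ⌊(51·233)/377⌋ = ⌊12116/377⌋ − ⌊11883/377⌋ = 32 − 31 = 1
n=52: ⌊(53·233)/377⌋ − ⌊(52·233)/377⌋ = ⌊12349/377⌋ − ⌊12116/377⌋ = 32 − 32 = 0
n=53: ⌊(54·233)/377⌋ − ⌊(53·233)/377⌋ = ⌊12582/377⌋ − ⌊12349/377⌋ = 33 − 32 = 1
n=54: ⌊(55·233)/377⌋ − ⌊(54·233)/377⌋ = ⌊12815/377⌋ − ⌊12582/377⌋ = 33 − 33 = 0
n=55: ⌊(56·233)/377⌋ − ⌊(55·233)/377⌋ = ⌊13048/377⌋ − ⌊12815/377⌋ = 34 − 33 = 1
n=56: ⌊(57·233)/377⌋ − ⌊(56·233)/377⌋ = ⌊13281/377⌋ − ⌊13048/377⌋ = 35 − 34 = 1
n=57: ⌊(58·233)/377⌋ − ⌊(57·233)/377⌋ = ⌊13514/377⌋ − ⌊13281/377⌋ = 35 − 35 = 0
n=58: ⌊(59·233)/377⌋ − ⌊(58·233)/377⌋ = ⌊13747/377⌋ − ⌊13514/377⌋ = 36 − 35 = 1
n=59: ⌊(60·233)/377⌋ − ⌊(59·233)/377⌋ = ⌊13980/377⌋ − ⌊13747/377⌋ = 37 − 36 = 1
n=60: ⌊(61·233)/377⌋ − ⌊(60·233)/377⌋ = ⌊14213/377⌋ − ⌊13980/377⌋ = 37 − 37 = 0
n=61: ⌊(62·233)/377⌋ − ⌊(61·233)/377⌋ = ⌊14446/377⌋ − ⌊14213/377⌋ = 38 − 37 = 1
n=62: ⌊(63·233)/377⌋ − ⌊(62·233)/377⌋ = ⌊14679/377⌋ − ⌊14446/377⌋ = 38 − 38 = 0
n=63: ⌊(64·233)/377⌋ − ⌊(63·233)/377⌋ = ⌊14912/377⌋ − ⌊14679/377⌋ = 39 − 38 = 1
n=64: ⌊(65·233)/377⌋ − ⌊(64·233)/377⌋ = ⌊15145/377⌋ − ⌊14912/377⌋ = 40 − 39 = 1
n=65: ⌊(66·233)/377⌋ − ⌊(65·233)/377⌋ = ⌊15378/377⌋ − ⌊15145/377⌋ = 40 − 40 = 0
n=66: ⌊(67·233)/377⌋ − ⌊(66·233)/377⌋ = ⌊15611/377⌋ − ⌊15378/377⌋ = 41 − 40 = 1
n=67: ⌊(68·233)/377⌋ − ⌊(67·233)/377⌋ = ⌊15844/377⌋ − ⌊15611/377⌋ = 42 − 41 = 1
n=68: ⌊(69·233)/377⌋ − ⌊(68·233)/377⌋ = ⌊16077/377⌋ − ⌊15844/377⌋ = 42 − 42 = 0
n=69: ⌊(70·233)/377⌋ − ⌊(69·233)/377⌋ = ⌊16310/377⌋ − ⌊16077/377⌋ = 43 − 42 = 1
n=70: ⌊(71·233)/377⌋ − ⌊(70·233)/377⌋ = ⌊16543/377⌋ − ⌊16310/377⌋ = 43 − 43 = 0
n=71: ⌊(72·233)/377⌋ − ⌊(71·233)/377⌋ = ⌊16776/377⌋ − ⌊16543/377⌋ = 44 − 43 = 1
n=72: ⌊(73·233)/377⌋ − ⌊(72·233)/377⌋ = ⌊17009/377⌋ − ⌊16776/377⌋ = 45 − 44 = 1

0101101011011010110101101101011011010110101101101011010110110101101101011


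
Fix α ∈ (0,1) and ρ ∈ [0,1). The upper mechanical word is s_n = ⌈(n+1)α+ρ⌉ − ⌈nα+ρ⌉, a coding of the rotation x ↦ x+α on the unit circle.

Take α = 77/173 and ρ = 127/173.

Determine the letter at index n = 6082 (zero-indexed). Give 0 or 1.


1

(n+1)α + ρ = (6083·77 + 127) / 173 = 468518/173
nα + ρ     = (6082·77 + 127) / 173 = 468441/173
⌈468518/173⌉ = 2709,  ⌈468441/173⌉ = 2708
s_{6082} = 2709 − 2708 = 1


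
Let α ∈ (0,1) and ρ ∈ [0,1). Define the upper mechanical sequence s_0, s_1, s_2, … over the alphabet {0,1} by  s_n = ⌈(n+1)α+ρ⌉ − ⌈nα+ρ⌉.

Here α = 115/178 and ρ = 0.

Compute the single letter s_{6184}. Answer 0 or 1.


(n+1)α + ρ = (6185·115) / 178 = 711275/178
nα + ρ     = (6184·115) / 178 = 711160/178
⌈711275/178⌉ = 3996,  ⌈711160/178⌉ = 3996
s_{6184} = 3996 − 3996 = 0

0


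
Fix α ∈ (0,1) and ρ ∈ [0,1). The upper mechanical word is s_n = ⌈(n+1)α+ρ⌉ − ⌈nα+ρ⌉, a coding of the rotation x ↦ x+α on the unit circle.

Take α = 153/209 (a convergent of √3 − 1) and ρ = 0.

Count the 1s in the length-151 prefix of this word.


111

#1s = Σ_{n=0}^{150} s_n = Σ_{n=0}^{150} (⌈(n+1)α+ρ⌉ − ⌈nα+ρ⌉)
the sum telescopes: every ⌈nα+ρ⌉ with 0 < n < 151 appears once with + and once with −, leaving ⌈151α+ρ⌉ − ⌈0·α+ρ⌉
151α + ρ = (151·153) / 209 = 23103/209
ρ = 0/209
⌈23103/209⌉ = 111,  ⌈0/209⌉ = 0
#1s = 111 − 0 = 111


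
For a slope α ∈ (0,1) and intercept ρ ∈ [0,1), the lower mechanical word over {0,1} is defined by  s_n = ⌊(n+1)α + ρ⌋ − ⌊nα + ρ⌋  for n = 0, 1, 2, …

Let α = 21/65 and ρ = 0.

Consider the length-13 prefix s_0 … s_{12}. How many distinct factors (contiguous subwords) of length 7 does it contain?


t_n = ⌊(n·21)/65⌋ for n = 0 … 13:
  n=0…9: ⌊0/65⌋=0 ⌊21/65⌋=0 ⌊42/65⌋=0 ⌊63/65⌋=0 ⌊84/65⌋=1 ⌊105/65⌋=1 ⌊126/65⌋=1 ⌊147/65⌋=2 ⌊168/65⌋=2 ⌊189/65⌋=2
  n=10…13: ⌊210/65⌋=3 ⌊231/65⌋=3 ⌊252/65⌋=3 ⌊273/65⌋=4
s_n = t_(n+1) − t_n for n = 0 … 12 gives
prefix = 0001001001001
slide a length-7 window over [0..6] … [6..12] (7 windows); first occurrence of each distinct factor:
  [  0..  6] 0001001
  [  1..  7] 0010010
  [  2..  8] 0100100
  [  3..  9] 1001001
  (the other 3 windows repeat one of these)
distinct factors: {0001001, 0010010, 0100100, 1001001}
count = 4  (Sturmian bound for length 7 is 8)

4
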